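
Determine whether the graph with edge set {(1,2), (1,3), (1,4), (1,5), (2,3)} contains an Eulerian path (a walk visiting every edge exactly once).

Step 1: Find the degree of each vertex:
  deg(1) = 4
  deg(2) = 2
  deg(3) = 2
  deg(4) = 1
  deg(5) = 1

Step 2: Count vertices with odd degree:
  Odd-degree vertices: 4, 5 (2 total)

Step 3: Apply Euler's theorem:
  - Eulerian circuit exists iff graph is connected and all vertices have even degree
  - Eulerian path exists iff graph is connected and has 0 or 2 odd-degree vertices

Graph is connected with exactly 2 odd-degree vertices (4, 5).
Eulerian path exists (starting and ending at the odd-degree vertices), but no Eulerian circuit.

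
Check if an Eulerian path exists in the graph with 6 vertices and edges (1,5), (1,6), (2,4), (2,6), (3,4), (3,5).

Step 1: Find the degree of each vertex:
  deg(1) = 2
  deg(2) = 2
  deg(3) = 2
  deg(4) = 2
  deg(5) = 2
  deg(6) = 2

Step 2: Count vertices with odd degree:
  All vertices have even degree (0 odd-degree vertices)

Step 3: Apply Euler's theorem:
  - Eulerian circuit exists iff graph is connected and all vertices have even degree
  - Eulerian path exists iff graph is connected and has 0 or 2 odd-degree vertices

Graph is connected with 0 odd-degree vertices.
Both Eulerian circuit and Eulerian path exist.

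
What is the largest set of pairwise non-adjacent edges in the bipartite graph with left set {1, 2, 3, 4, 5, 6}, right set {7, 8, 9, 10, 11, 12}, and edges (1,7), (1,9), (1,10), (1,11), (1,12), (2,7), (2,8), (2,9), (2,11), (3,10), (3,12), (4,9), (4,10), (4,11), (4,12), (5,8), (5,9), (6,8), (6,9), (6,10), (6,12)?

Step 1: List the neighbors of each left vertex:
  1: 7, 9, 10, 11, 12
  2: 7, 8, 9, 11
  3: 10, 12
  4: 9, 10, 11, 12
  5: 8, 9
  6: 8, 9, 10, 12

Step 2: Greedily match left vertices, then look for augmenting paths:
  Match 1 -- 7
  Match 2 -- 11
  Match 3 -- 10
  Match 4 -- 9
  Match 5 -- 8
  Match 6 -- 12
  No augmenting path remains.

Step 3: Verify this is maximum:
  Matching size 6 = min(|L|, |R|) = min(6, 6), which is an upper bound, so this matching is maximum.

Maximum matching: {(1,7), (2,11), (3,10), (4,9), (5,8), (6,12)}
Size: 6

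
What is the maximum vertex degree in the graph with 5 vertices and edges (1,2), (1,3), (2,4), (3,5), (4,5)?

Step 1: Count edges incident to each vertex:
  deg(1) = 2 (neighbors: 2, 3)
  deg(2) = 2 (neighbors: 1, 4)
  deg(3) = 2 (neighbors: 1, 5)
  deg(4) = 2 (neighbors: 2, 5)
  deg(5) = 2 (neighbors: 3, 4)

Step 2: Find maximum:
  max(2, 2, 2, 2, 2) = 2 (vertex 1)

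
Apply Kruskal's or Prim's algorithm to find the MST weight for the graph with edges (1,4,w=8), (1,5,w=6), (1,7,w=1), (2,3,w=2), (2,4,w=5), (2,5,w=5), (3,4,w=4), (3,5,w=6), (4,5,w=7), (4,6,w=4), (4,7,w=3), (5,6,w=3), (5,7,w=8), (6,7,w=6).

Apply Kruskal's algorithm (sort edges by weight, add if no cycle):

Sorted edges by weight:
  (1,7) w=1
  (2,3) w=2
  (4,7) w=3
  (5,6) w=3
  (3,4) w=4
  (4,6) w=4
  (2,4) w=5
  (2,5) w=5
  (1,5) w=6
  (3,5) w=6
  (6,7) w=6
  (4,5) w=7
  (1,4) w=8
  (5,7) w=8

Add edge (1,7) w=1 -- no cycle. Running total: 1
Add edge (2,3) w=2 -- no cycle. Running total: 3
Add edge (4,7) w=3 -- no cycle. Running total: 6
Add edge (5,6) w=3 -- no cycle. Running total: 9
Add edge (3,4) w=4 -- no cycle. Running total: 13
Add edge (4,6) w=4 -- no cycle. Running total: 17

MST edges: (1,7,w=1), (2,3,w=2), (4,7,w=3), (5,6,w=3), (3,4,w=4), (4,6,w=4)
Total MST weight: 1 + 2 + 3 + 3 + 4 + 4 = 17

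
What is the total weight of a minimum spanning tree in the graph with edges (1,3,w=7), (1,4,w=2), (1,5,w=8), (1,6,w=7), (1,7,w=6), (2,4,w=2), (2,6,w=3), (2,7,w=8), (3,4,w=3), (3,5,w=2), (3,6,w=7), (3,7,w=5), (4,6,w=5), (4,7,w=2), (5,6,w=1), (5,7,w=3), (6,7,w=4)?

Apply Kruskal's algorithm (sort edges by weight, add if no cycle):

Sorted edges by weight:
  (5,6) w=1
  (1,4) w=2
  (2,4) w=2
  (3,5) w=2
  (4,7) w=2
  (2,6) w=3
  (3,4) w=3
  (5,7) w=3
  (6,7) w=4
  (3,7) w=5
  (4,6) w=5
  (1,7) w=6
  (1,6) w=7
  (1,3) w=7
  (3,6) w=7
  (1,5) w=8
  (2,7) w=8

Add edge (5,6) w=1 -- no cycle. Running total: 1
Add edge (1,4) w=2 -- no cycle. Running total: 3
Add edge (2,4) w=2 -- no cycle. Running total: 5
Add edge (3,5) w=2 -- no cycle. Running total: 7
Add edge (4,7) w=2 -- no cycle. Running total: 9
Add edge (2,6) w=3 -- no cycle. Running total: 12

MST edges: (5,6,w=1), (1,4,w=2), (2,4,w=2), (3,5,w=2), (4,7,w=2), (2,6,w=3)
Total MST weight: 1 + 2 + 2 + 2 + 2 + 3 = 12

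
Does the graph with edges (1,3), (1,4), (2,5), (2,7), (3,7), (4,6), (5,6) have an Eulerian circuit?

Step 1: Find the degree of each vertex:
  deg(1) = 2
  deg(2) = 2
  deg(3) = 2
  deg(4) = 2
  deg(5) = 2
  deg(6) = 2
  deg(7) = 2

Step 2: Count vertices with odd degree:
  All vertices have even degree (0 odd-degree vertices)

Step 3: Apply Euler's theorem:
  - Eulerian circuit exists iff graph is connected and all vertices have even degree
  - Eulerian path exists iff graph is connected and has 0 or 2 odd-degree vertices

Graph is connected with 0 odd-degree vertices.
Both Eulerian circuit and Eulerian path exist.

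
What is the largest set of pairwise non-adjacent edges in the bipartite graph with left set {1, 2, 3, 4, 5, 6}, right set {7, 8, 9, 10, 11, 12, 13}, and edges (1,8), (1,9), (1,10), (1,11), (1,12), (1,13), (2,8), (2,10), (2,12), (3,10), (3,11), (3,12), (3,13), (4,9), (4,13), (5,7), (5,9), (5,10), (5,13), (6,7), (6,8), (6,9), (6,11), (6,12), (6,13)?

Step 1: List the neighbors of each left vertex:
  1: 8, 9, 10, 11, 12, 13
  2: 8, 10, 12
  3: 10, 11, 12, 13
  4: 9, 13
  5: 7, 9, 10, 13
  6: 7, 8, 9, 11, 12, 13

Step 2: Greedily match left vertices, then look for augmenting paths:
  Match 1 -- 8
  Match 2 -- 10
  Match 3 -- 11
  Match 4 -- 9
  Match 5 -- 7
  Match 6 -- 12
  No augmenting path remains.

Step 3: Verify this is maximum:
  Matching size 6 = min(|L|, |R|) = min(6, 7), which is an upper bound, so this matching is maximum.

Maximum matching: {(1,8), (2,10), (3,11), (4,9), (5,7), (6,12)}
Size: 6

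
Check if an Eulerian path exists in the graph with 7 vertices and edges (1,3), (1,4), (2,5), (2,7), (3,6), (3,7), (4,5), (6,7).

Step 1: Find the degree of each vertex:
  deg(1) = 2
  deg(2) = 2
  deg(3) = 3
  deg(4) = 2
  deg(5) = 2
  deg(6) = 2
  deg(7) = 3

Step 2: Count vertices with odd degree:
  Odd-degree vertices: 3, 7 (2 total)

Step 3: Apply Euler's theorem:
  - Eulerian circuit exists iff graph is connected and all vertices have even degree
  - Eulerian path exists iff graph is connected and has 0 or 2 odd-degree vertices

Graph is connected with exactly 2 odd-degree vertices (3, 7).
Eulerian path exists (starting and ending at the odd-degree vertices), but no Eulerian circuit.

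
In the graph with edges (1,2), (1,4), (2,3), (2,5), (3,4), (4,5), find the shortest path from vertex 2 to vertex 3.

Step 1: Build adjacency list:
  1: 2, 4
  2: 1, 3, 5
  3: 2, 4
  4: 1, 3, 5
  5: 2, 4

Step 2: BFS from vertex 2 to find shortest path to 3:
  vertex 1 reached at distance 1
  vertex 3 reached at distance 1

Step 3: Shortest path: 2 -> 3
Path length: 1 edge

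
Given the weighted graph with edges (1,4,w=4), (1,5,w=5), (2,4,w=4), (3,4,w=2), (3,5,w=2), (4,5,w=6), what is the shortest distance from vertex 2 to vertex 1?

Step 1: Build adjacency list with weights:
  1: 4(w=4), 5(w=5)
  2: 4(w=4)
  3: 4(w=2), 5(w=2)
  4: 1(w=4), 2(w=4), 3(w=2), 5(w=6)
  5: 1(w=5), 3(w=2), 4(w=6)

Step 2: Apply Dijkstra's algorithm from vertex 2:
  Visit vertex 2 (distance=0)
    Update dist[4] = 4
  Visit vertex 4 (distance=4)
    Update dist[1] = 8
    Update dist[3] = 6
    Update dist[5] = 10
  Visit vertex 3 (distance=6)
    Update dist[5] = 8
  Visit vertex 1 (distance=8)

Step 3: Shortest path: 2 -> 4 -> 1
Total weight: 4 + 4 = 8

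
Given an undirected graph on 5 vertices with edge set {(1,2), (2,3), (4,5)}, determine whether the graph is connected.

Step 1: Build adjacency list from edges:
  1: 2
  2: 1, 3
  3: 2
  4: 5
  5: 4

Step 2: Run BFS/DFS from vertex 1:
  Visited: {1, 2, 3}
  Reached 3 of 5 vertices

Step 3: Only 3 of 5 vertices reached. Graph is disconnected.
Connected components: {1, 2, 3}, {4, 5}
Answer: No, the graph is not connected (2 components).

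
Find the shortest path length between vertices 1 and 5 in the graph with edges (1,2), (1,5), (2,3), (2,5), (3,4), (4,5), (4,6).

Step 1: Build adjacency list:
  1: 2, 5
  2: 1, 3, 5
  3: 2, 4
  4: 3, 5, 6
  5: 1, 2, 4
  6: 4

Step 2: BFS from vertex 1 to find shortest path to 5:
  vertex 2 reached at distance 1
  vertex 5 reached at distance 1

Step 3: Shortest path: 1 -> 5
Path length: 1 edge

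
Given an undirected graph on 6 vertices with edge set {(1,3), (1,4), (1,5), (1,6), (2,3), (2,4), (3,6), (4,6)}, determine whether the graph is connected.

Step 1: Build adjacency list from edges:
  1: 3, 4, 5, 6
  2: 3, 4
  3: 1, 2, 6
  4: 1, 2, 6
  5: 1
  6: 1, 3, 4

Step 2: Run BFS/DFS from vertex 1:
  Visited: {1, 3, 4, 5, 6, 2}
  Reached 6 of 6 vertices

Step 3: All 6 vertices reached from vertex 1, so the graph is connected.
Answer: Yes, the graph is connected.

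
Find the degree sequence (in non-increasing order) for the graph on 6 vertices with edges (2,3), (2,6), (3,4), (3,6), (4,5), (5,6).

Step 1: Count edges incident to each vertex:
  deg(1) = 0 (neighbors: none)
  deg(2) = 2 (neighbors: 3, 6)
  deg(3) = 3 (neighbors: 2, 4, 6)
  deg(4) = 2 (neighbors: 3, 5)
  deg(5) = 2 (neighbors: 4, 6)
  deg(6) = 3 (neighbors: 2, 3, 5)

Step 2: Sort degrees in non-increasing order:
  Degrees: [0, 2, 3, 2, 2, 3] -> sorted: [3, 3, 2, 2, 2, 0]

Degree sequence: [3, 3, 2, 2, 2, 0]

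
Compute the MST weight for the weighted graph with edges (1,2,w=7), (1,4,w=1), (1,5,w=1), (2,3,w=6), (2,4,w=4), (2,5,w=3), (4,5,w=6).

Apply Kruskal's algorithm (sort edges by weight, add if no cycle):

Sorted edges by weight:
  (1,4) w=1
  (1,5) w=1
  (2,5) w=3
  (2,4) w=4
  (2,3) w=6
  (4,5) w=6
  (1,2) w=7

Add edge (1,4) w=1 -- no cycle. Running total: 1
Add edge (1,5) w=1 -- no cycle. Running total: 2
Add edge (2,5) w=3 -- no cycle. Running total: 5
Skip edge (2,4) w=4 -- would create cycle
Add edge (2,3) w=6 -- no cycle. Running total: 11

MST edges: (1,4,w=1), (1,5,w=1), (2,5,w=3), (2,3,w=6)
Total MST weight: 1 + 1 + 3 + 6 = 11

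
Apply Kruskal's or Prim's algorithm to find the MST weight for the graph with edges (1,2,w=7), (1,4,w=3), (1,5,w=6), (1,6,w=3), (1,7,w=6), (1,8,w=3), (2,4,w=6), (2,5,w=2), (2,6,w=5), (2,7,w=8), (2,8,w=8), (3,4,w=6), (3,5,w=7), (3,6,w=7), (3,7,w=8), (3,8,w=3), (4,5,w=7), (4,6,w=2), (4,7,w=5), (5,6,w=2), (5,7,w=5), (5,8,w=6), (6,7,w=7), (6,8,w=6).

Apply Kruskal's algorithm (sort edges by weight, add if no cycle):

Sorted edges by weight:
  (2,5) w=2
  (4,6) w=2
  (5,6) w=2
  (1,8) w=3
  (1,4) w=3
  (1,6) w=3
  (3,8) w=3
  (2,6) w=5
  (4,7) w=5
  (5,7) w=5
  (1,5) w=6
  (1,7) w=6
  (2,4) w=6
  (3,4) w=6
  (5,8) w=6
  (6,8) w=6
  (1,2) w=7
  (3,5) w=7
  (3,6) w=7
  (4,5) w=7
  (6,7) w=7
  (2,7) w=8
  (2,8) w=8
  (3,7) w=8

Add edge (2,5) w=2 -- no cycle. Running total: 2
Add edge (4,6) w=2 -- no cycle. Running total: 4
Add edge (5,6) w=2 -- no cycle. Running total: 6
Add edge (1,8) w=3 -- no cycle. Running total: 9
Add edge (1,4) w=3 -- no cycle. Running total: 12
Skip edge (1,6) w=3 -- would create cycle
Add edge (3,8) w=3 -- no cycle. Running total: 15
Skip edge (2,6) w=5 -- would create cycle
Add edge (4,7) w=5 -- no cycle. Running total: 20

MST edges: (2,5,w=2), (4,6,w=2), (5,6,w=2), (1,8,w=3), (1,4,w=3), (3,8,w=3), (4,7,w=5)
Total MST weight: 2 + 2 + 2 + 3 + 3 + 3 + 5 = 20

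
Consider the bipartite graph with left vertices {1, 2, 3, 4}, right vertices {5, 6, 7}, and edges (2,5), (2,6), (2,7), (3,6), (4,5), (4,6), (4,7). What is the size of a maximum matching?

Step 1: List the neighbors of each left vertex:
  1: (none)
  2: 5, 6, 7
  3: 6
  4: 5, 6, 7

Step 2: Greedily match left vertices, then look for augmenting paths:
  Match 2 -- 5
  Match 3 -- 6
  Match 4 -- 7
  No augmenting path remains.

Step 3: Verify this is maximum:
  Matching size 3 = min(|L|, |R|) = min(4, 3), which is an upper bound, so this matching is maximum.

Maximum matching: {(2,5), (3,6), (4,7)}
Size: 3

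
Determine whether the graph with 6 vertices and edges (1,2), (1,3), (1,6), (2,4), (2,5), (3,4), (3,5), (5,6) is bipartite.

Step 1: Attempt 2-coloring using BFS:
  Start at vertex 1, assign color 0
  Color vertex 2 with color 1 (neighbor of 1)
  Color vertex 3 with color 1 (neighbor of 1)
  Color vertex 6 with color 1 (neighbor of 1)
  Color vertex 4 with color 0 (neighbor of 2)
  Color vertex 5 with color 0 (neighbor of 2)

Step 2: 2-coloring succeeded. No conflicts found.
  Set A (color 0): {1, 4, 5}
  Set B (color 1): {2, 3, 6}

The graph is bipartite with partition {1, 4, 5}, {2, 3, 6}.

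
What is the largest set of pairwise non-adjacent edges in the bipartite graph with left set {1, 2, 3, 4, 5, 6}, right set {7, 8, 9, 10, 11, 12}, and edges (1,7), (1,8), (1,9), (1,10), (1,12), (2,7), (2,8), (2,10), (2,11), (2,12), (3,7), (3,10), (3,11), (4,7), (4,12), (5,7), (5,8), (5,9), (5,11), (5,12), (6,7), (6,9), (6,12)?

Step 1: List the neighbors of each left vertex:
  1: 7, 8, 9, 10, 12
  2: 7, 8, 10, 11, 12
  3: 7, 10, 11
  4: 7, 12
  5: 7, 8, 9, 11, 12
  6: 7, 9, 12

Step 2: Greedily match left vertices, then look for augmenting paths:
  Match 1 -- 7
  Match 2 -- 8
  Match 3 -- 10
  Match 4 -- 12
  Match 5 -- 11
  Match 6 -- 9
  No augmenting path remains.

Step 3: Verify this is maximum:
  Matching size 6 = min(|L|, |R|) = min(6, 6), which is an upper bound, so this matching is maximum.

Maximum matching: {(1,7), (2,8), (3,10), (4,12), (5,11), (6,9)}
Size: 6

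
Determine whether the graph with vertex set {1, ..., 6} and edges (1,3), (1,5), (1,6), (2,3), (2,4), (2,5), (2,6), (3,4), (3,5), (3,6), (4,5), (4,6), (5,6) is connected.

Step 1: Build adjacency list from edges:
  1: 3, 5, 6
  2: 3, 4, 5, 6
  3: 1, 2, 4, 5, 6
  4: 2, 3, 5, 6
  5: 1, 2, 3, 4, 6
  6: 1, 2, 3, 4, 5

Step 2: Run BFS/DFS from vertex 1:
  Visited: {1, 3, 5, 6, 2, 4}
  Reached 6 of 6 vertices

Step 3: All 6 vertices reached from vertex 1, so the graph is connected.
Answer: Yes, the graph is connected.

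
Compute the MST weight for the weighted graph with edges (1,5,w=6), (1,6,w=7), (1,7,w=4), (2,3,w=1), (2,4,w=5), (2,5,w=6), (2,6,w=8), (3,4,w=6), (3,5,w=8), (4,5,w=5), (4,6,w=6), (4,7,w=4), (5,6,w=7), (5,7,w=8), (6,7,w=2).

Apply Kruskal's algorithm (sort edges by weight, add if no cycle):

Sorted edges by weight:
  (2,3) w=1
  (6,7) w=2
  (1,7) w=4
  (4,7) w=4
  (2,4) w=5
  (4,5) w=5
  (1,5) w=6
  (2,5) w=6
  (3,4) w=6
  (4,6) w=6
  (1,6) w=7
  (5,6) w=7
  (2,6) w=8
  (3,5) w=8
  (5,7) w=8

Add edge (2,3) w=1 -- no cycle. Running total: 1
Add edge (6,7) w=2 -- no cycle. Running total: 3
Add edge (1,7) w=4 -- no cycle. Running total: 7
Add edge (4,7) w=4 -- no cycle. Running total: 11
Add edge (2,4) w=5 -- no cycle. Running total: 16
Add edge (4,5) w=5 -- no cycle. Running total: 21

MST edges: (2,3,w=1), (6,7,w=2), (1,7,w=4), (4,7,w=4), (2,4,w=5), (4,5,w=5)
Total MST weight: 1 + 2 + 4 + 4 + 5 + 5 = 21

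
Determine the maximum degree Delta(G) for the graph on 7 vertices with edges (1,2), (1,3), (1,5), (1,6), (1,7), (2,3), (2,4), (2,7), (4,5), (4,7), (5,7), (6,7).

Step 1: Count edges incident to each vertex:
  deg(1) = 5 (neighbors: 2, 3, 5, 6, 7)
  deg(2) = 4 (neighbors: 1, 3, 4, 7)
  deg(3) = 2 (neighbors: 1, 2)
  deg(4) = 3 (neighbors: 2, 5, 7)
  deg(5) = 3 (neighbors: 1, 4, 7)
  deg(6) = 2 (neighbors: 1, 7)
  deg(7) = 5 (neighbors: 1, 2, 4, 5, 6)

Step 2: Find maximum:
  max(5, 4, 2, 3, 3, 2, 5) = 5 (vertex 1)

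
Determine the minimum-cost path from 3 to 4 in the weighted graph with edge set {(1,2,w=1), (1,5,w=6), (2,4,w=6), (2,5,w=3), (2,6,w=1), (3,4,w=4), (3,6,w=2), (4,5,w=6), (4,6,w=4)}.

Step 1: Build adjacency list with weights:
  1: 2(w=1), 5(w=6)
  2: 1(w=1), 4(w=6), 5(w=3), 6(w=1)
  3: 4(w=4), 6(w=2)
  4: 2(w=6), 3(w=4), 5(w=6), 6(w=4)
  5: 1(w=6), 2(w=3), 4(w=6)
  6: 2(w=1), 3(w=2), 4(w=4)

Step 2: Apply Dijkstra's algorithm from vertex 3:
  Visit vertex 3 (distance=0)
    Update dist[4] = 4
    Update dist[6] = 2
  Visit vertex 6 (distance=2)
    Update dist[2] = 3
  Visit vertex 2 (distance=3)
    Update dist[1] = 4
    Update dist[5] = 6
  Visit vertex 1 (distance=4)
  Visit vertex 4 (distance=4)

Step 3: Shortest path: 3 -> 4
Total weight: 4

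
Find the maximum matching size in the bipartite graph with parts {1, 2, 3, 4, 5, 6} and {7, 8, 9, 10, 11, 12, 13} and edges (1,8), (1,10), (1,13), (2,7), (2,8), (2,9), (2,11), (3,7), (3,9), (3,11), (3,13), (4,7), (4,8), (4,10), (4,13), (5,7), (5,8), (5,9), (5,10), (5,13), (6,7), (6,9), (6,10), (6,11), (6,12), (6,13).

Step 1: List the neighbors of each left vertex:
  1: 8, 10, 13
  2: 7, 8, 9, 11
  3: 7, 9, 11, 13
  4: 7, 8, 10, 13
  5: 7, 8, 9, 10, 13
  6: 7, 9, 10, 11, 12, 13

Step 2: Greedily match left vertices, then look for augmenting paths:
  Match 1 -- 8
  Match 2 -- 7
  Match 3 -- 9
  Match 4 -- 10
  Match 5 -- 13
  Match 6 -- 11
  No augmenting path remains.

Step 3: Verify this is maximum:
  Matching size 6 = min(|L|, |R|) = min(6, 7), which is an upper bound, so this matching is maximum.

Maximum matching: {(1,8), (2,7), (3,9), (4,10), (5,13), (6,11)}
Size: 6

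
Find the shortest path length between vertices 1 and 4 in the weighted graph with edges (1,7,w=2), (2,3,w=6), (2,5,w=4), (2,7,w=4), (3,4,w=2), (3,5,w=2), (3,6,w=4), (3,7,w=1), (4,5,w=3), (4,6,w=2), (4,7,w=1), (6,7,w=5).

Step 1: Build adjacency list with weights:
  1: 7(w=2)
  2: 3(w=6), 5(w=4), 7(w=4)
  3: 2(w=6), 4(w=2), 5(w=2), 6(w=4), 7(w=1)
  4: 3(w=2), 5(w=3), 6(w=2), 7(w=1)
  5: 2(w=4), 3(w=2), 4(w=3)
  6: 3(w=4), 4(w=2), 7(w=5)
  7: 1(w=2), 2(w=4), 3(w=1), 4(w=1), 6(w=5)

Step 2: Apply Dijkstra's algorithm from vertex 1:
  Visit vertex 1 (distance=0)
    Update dist[7] = 2
  Visit vertex 7 (distance=2)
    Update dist[2] = 6
    Update dist[3] = 3
    Update dist[4] = 3
    Update dist[6] = 7
  Visit vertex 3 (distance=3)
    Update dist[5] = 5
  Visit vertex 4 (distance=3)
    Update dist[6] = 5

Step 3: Shortest path: 1 -> 7 -> 4
Total weight: 2 + 1 = 3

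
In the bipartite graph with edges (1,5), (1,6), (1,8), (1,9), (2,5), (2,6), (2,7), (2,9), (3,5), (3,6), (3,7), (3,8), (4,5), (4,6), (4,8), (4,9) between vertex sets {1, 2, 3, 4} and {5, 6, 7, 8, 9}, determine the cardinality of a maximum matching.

Step 1: List the neighbors of each left vertex:
  1: 5, 6, 8, 9
  2: 5, 6, 7, 9
  3: 5, 6, 7, 8
  4: 5, 6, 8, 9

Step 2: Greedily match left vertices, then look for augmenting paths:
  Match 1 -- 5
  Match 2 -- 6
  Match 3 -- 7
  Match 4 -- 8
  No augmenting path remains.

Step 3: Verify this is maximum:
  Matching size 4 = min(|L|, |R|) = min(4, 5), which is an upper bound, so this matching is maximum.

Maximum matching: {(1,5), (2,6), (3,7), (4,8)}
Size: 4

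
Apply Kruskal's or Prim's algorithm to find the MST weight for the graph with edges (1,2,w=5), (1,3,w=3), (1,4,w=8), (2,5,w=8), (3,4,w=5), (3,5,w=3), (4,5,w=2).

Apply Kruskal's algorithm (sort edges by weight, add if no cycle):

Sorted edges by weight:
  (4,5) w=2
  (1,3) w=3
  (3,5) w=3
  (1,2) w=5
  (3,4) w=5
  (1,4) w=8
  (2,5) w=8

Add edge (4,5) w=2 -- no cycle. Running total: 2
Add edge (1,3) w=3 -- no cycle. Running total: 5
Add edge (3,5) w=3 -- no cycle. Running total: 8
Add edge (1,2) w=5 -- no cycle. Running total: 13

MST edges: (4,5,w=2), (1,3,w=3), (3,5,w=3), (1,2,w=5)
Total MST weight: 2 + 3 + 3 + 5 = 13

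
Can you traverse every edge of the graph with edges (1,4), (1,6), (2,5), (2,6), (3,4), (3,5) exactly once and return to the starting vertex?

Step 1: Find the degree of each vertex:
  deg(1) = 2
  deg(2) = 2
  deg(3) = 2
  deg(4) = 2
  deg(5) = 2
  deg(6) = 2

Step 2: Count vertices with odd degree:
  All vertices have even degree (0 odd-degree vertices)

Step 3: Apply Euler's theorem:
  - Eulerian circuit exists iff graph is connected and all vertices have even degree
  - Eulerian path exists iff graph is connected and has 0 or 2 odd-degree vertices

Graph is connected with 0 odd-degree vertices.
Both Eulerian circuit and Eulerian path exist.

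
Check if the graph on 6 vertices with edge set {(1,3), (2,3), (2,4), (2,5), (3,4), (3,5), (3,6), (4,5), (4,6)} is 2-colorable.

Step 1: Attempt 2-coloring using BFS:
  Start at vertex 1, assign color 0
  Color vertex 3 with color 1 (neighbor of 1)
  Color vertex 2 with color 0 (neighbor of 3)
  Color vertex 4 with color 0 (neighbor of 3)
  Color vertex 5 with color 0 (neighbor of 3)
  Color vertex 6 with color 0 (neighbor of 3)

Step 2: Conflict found! Vertices 2 and 4 are adjacent but have the same color.
This means the graph contains an odd cycle.

The graph is NOT bipartite.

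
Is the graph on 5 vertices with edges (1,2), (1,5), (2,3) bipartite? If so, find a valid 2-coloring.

Step 1: Attempt 2-coloring using BFS:
  Start at vertex 1, assign color 0
  Color vertex 2 with color 1 (neighbor of 1)
  Color vertex 5 with color 1 (neighbor of 1)
  Color vertex 3 with color 0 (neighbor of 2)
  Start new component at vertex 4, assign color 0

Step 2: 2-coloring succeeded. No conflicts found.
  Set A (color 0): {1, 3, 4}
  Set B (color 1): {2, 5}

The graph is bipartite with partition {1, 3, 4}, {2, 5}.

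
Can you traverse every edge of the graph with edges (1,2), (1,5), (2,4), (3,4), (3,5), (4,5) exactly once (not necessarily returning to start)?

Step 1: Find the degree of each vertex:
  deg(1) = 2
  deg(2) = 2
  deg(3) = 2
  deg(4) = 3
  deg(5) = 3

Step 2: Count vertices with odd degree:
  Odd-degree vertices: 4, 5 (2 total)

Step 3: Apply Euler's theorem:
  - Eulerian circuit exists iff graph is connected and all vertices have even degree
  - Eulerian path exists iff graph is connected and has 0 or 2 odd-degree vertices

Graph is connected with exactly 2 odd-degree vertices (4, 5).
Eulerian path exists (starting and ending at the odd-degree vertices), but no Eulerian circuit.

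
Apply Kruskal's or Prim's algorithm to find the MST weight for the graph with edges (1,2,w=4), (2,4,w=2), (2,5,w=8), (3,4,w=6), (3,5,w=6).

Apply Kruskal's algorithm (sort edges by weight, add if no cycle):

Sorted edges by weight:
  (2,4) w=2
  (1,2) w=4
  (3,5) w=6
  (3,4) w=6
  (2,5) w=8

Add edge (2,4) w=2 -- no cycle. Running total: 2
Add edge (1,2) w=4 -- no cycle. Running total: 6
Add edge (3,5) w=6 -- no cycle. Running total: 12
Add edge (3,4) w=6 -- no cycle. Running total: 18

MST edges: (2,4,w=2), (1,2,w=4), (3,5,w=6), (3,4,w=6)
Total MST weight: 2 + 4 + 6 + 6 = 18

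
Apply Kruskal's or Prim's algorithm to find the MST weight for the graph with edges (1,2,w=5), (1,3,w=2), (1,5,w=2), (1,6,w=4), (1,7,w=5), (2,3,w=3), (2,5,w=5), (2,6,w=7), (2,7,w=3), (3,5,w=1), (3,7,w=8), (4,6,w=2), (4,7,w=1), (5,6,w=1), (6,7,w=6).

Apply Kruskal's algorithm (sort edges by weight, add if no cycle):

Sorted edges by weight:
  (3,5) w=1
  (4,7) w=1
  (5,6) w=1
  (1,3) w=2
  (1,5) w=2
  (4,6) w=2
  (2,3) w=3
  (2,7) w=3
  (1,6) w=4
  (1,2) w=5
  (1,7) w=5
  (2,5) w=5
  (6,7) w=6
  (2,6) w=7
  (3,7) w=8

Add edge (3,5) w=1 -- no cycle. Running total: 1
Add edge (4,7) w=1 -- no cycle. Running total: 2
Add edge (5,6) w=1 -- no cycle. Running total: 3
Add edge (1,3) w=2 -- no cycle. Running total: 5
Skip edge (1,5) w=2 -- would create cycle
Add edge (4,6) w=2 -- no cycle. Running total: 7
Add edge (2,3) w=3 -- no cycle. Running total: 10

MST edges: (3,5,w=1), (4,7,w=1), (5,6,w=1), (1,3,w=2), (4,6,w=2), (2,3,w=3)
Total MST weight: 1 + 1 + 1 + 2 + 2 + 3 = 10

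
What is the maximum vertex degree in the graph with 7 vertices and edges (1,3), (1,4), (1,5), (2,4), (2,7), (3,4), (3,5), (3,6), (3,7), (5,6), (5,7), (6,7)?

Step 1: Count edges incident to each vertex:
  deg(1) = 3 (neighbors: 3, 4, 5)
  deg(2) = 2 (neighbors: 4, 7)
  deg(3) = 5 (neighbors: 1, 4, 5, 6, 7)
  deg(4) = 3 (neighbors: 1, 2, 3)
  deg(5) = 4 (neighbors: 1, 3, 6, 7)
  deg(6) = 3 (neighbors: 3, 5, 7)
  deg(7) = 4 (neighbors: 2, 3, 5, 6)

Step 2: Find maximum:
  max(3, 2, 5, 3, 4, 3, 4) = 5 (vertex 3)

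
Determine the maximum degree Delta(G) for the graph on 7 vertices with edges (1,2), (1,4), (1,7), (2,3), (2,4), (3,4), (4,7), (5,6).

Step 1: Count edges incident to each vertex:
  deg(1) = 3 (neighbors: 2, 4, 7)
  deg(2) = 3 (neighbors: 1, 3, 4)
  deg(3) = 2 (neighbors: 2, 4)
  deg(4) = 4 (neighbors: 1, 2, 3, 7)
  deg(5) = 1 (neighbors: 6)
  deg(6) = 1 (neighbors: 5)
  deg(7) = 2 (neighbors: 1, 4)

Step 2: Find maximum:
  max(3, 3, 2, 4, 1, 1, 2) = 4 (vertex 4)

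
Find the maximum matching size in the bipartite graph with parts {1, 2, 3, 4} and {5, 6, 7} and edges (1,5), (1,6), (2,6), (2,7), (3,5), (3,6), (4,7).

Step 1: List the neighbors of each left vertex:
  1: 5, 6
  2: 6, 7
  3: 5, 6
  4: 7

Step 2: Greedily match left vertices, then look for augmenting paths:
  Match 1 -- 5
  Match 2 -- 6
  Match 4 -- 7
  No augmenting path remains.

Step 3: Verify this is maximum:
  Matching size 3 = min(|L|, |R|) = min(4, 3), which is an upper bound, so this matching is maximum.

Maximum matching: {(1,5), (2,6), (4,7)}
Size: 3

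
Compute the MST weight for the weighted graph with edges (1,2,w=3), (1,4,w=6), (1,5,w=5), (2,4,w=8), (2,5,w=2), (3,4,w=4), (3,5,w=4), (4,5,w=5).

Apply Kruskal's algorithm (sort edges by weight, add if no cycle):

Sorted edges by weight:
  (2,5) w=2
  (1,2) w=3
  (3,4) w=4
  (3,5) w=4
  (1,5) w=5
  (4,5) w=5
  (1,4) w=6
  (2,4) w=8

Add edge (2,5) w=2 -- no cycle. Running total: 2
Add edge (1,2) w=3 -- no cycle. Running total: 5
Add edge (3,4) w=4 -- no cycle. Running total: 9
Add edge (3,5) w=4 -- no cycle. Running total: 13

MST edges: (2,5,w=2), (1,2,w=3), (3,4,w=4), (3,5,w=4)
Total MST weight: 2 + 3 + 4 + 4 = 13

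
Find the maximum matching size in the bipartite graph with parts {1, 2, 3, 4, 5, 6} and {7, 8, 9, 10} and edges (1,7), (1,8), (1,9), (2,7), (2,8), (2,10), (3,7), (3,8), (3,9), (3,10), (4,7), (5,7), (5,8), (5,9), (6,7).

Step 1: List the neighbors of each left vertex:
  1: 7, 8, 9
  2: 7, 8, 10
  3: 7, 8, 9, 10
  4: 7
  5: 7, 8, 9
  6: 7

Step 2: Greedily match left vertices, then look for augmenting paths:
  Match 1 -- 7
  Match 2 -- 10
  Match 3 -- 9
  Match 5 -- 8
  No augmenting path remains.

Step 3: Verify this is maximum:
  Matching size 4 = min(|L|, |R|) = min(6, 4), which is an upper bound, so this matching is maximum.

Maximum matching: {(1,7), (2,10), (3,9), (5,8)}
Size: 4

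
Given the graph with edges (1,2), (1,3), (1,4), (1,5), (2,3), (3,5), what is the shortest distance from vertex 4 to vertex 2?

Step 1: Build adjacency list:
  1: 2, 3, 4, 5
  2: 1, 3
  3: 1, 2, 5
  4: 1
  5: 1, 3

Step 2: BFS from vertex 4 to find shortest path to 2:
  vertex 1 reached at distance 1
  vertex 2 reached at distance 2

Step 3: Shortest path: 4 -> 1 -> 2
Path length: 2 edges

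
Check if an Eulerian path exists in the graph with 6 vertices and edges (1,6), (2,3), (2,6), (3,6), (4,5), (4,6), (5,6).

Step 1: Find the degree of each vertex:
  deg(1) = 1
  deg(2) = 2
  deg(3) = 2
  deg(4) = 2
  deg(5) = 2
  deg(6) = 5

Step 2: Count vertices with odd degree:
  Odd-degree vertices: 1, 6 (2 total)

Step 3: Apply Euler's theorem:
  - Eulerian circuit exists iff graph is connected and all vertices have even degree
  - Eulerian path exists iff graph is connected and has 0 or 2 odd-degree vertices

Graph is connected with exactly 2 odd-degree vertices (1, 6).
Eulerian path exists (starting and ending at the odd-degree vertices), but no Eulerian circuit.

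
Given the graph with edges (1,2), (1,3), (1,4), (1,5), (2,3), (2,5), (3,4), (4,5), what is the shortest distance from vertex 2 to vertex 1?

Step 1: Build adjacency list:
  1: 2, 3, 4, 5
  2: 1, 3, 5
  3: 1, 2, 4
  4: 1, 3, 5
  5: 1, 2, 4

Step 2: BFS from vertex 2 to find shortest path to 1:
  vertex 1 reached at distance 1

Step 3: Shortest path: 2 -> 1
Path length: 1 edge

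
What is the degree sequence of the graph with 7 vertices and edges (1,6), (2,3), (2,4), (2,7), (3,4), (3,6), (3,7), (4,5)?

Step 1: Count edges incident to each vertex:
  deg(1) = 1 (neighbors: 6)
  deg(2) = 3 (neighbors: 3, 4, 7)
  deg(3) = 4 (neighbors: 2, 4, 6, 7)
  deg(4) = 3 (neighbors: 2, 3, 5)
  deg(5) = 1 (neighbors: 4)
  deg(6) = 2 (neighbors: 1, 3)
  deg(7) = 2 (neighbors: 2, 3)

Step 2: Sort degrees in non-increasing order:
  Degrees: [1, 3, 4, 3, 1, 2, 2] -> sorted: [4, 3, 3, 2, 2, 1, 1]

Degree sequence: [4, 3, 3, 2, 2, 1, 1]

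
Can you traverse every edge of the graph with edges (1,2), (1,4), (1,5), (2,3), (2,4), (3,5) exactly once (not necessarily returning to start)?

Step 1: Find the degree of each vertex:
  deg(1) = 3
  deg(2) = 3
  deg(3) = 2
  deg(4) = 2
  deg(5) = 2

Step 2: Count vertices with odd degree:
  Odd-degree vertices: 1, 2 (2 total)

Step 3: Apply Euler's theorem:
  - Eulerian circuit exists iff graph is connected and all vertices have even degree
  - Eulerian path exists iff graph is connected and has 0 or 2 odd-degree vertices

Graph is connected with exactly 2 odd-degree vertices (1, 2).
Eulerian path exists (starting and ending at the odd-degree vertices), but no Eulerian circuit.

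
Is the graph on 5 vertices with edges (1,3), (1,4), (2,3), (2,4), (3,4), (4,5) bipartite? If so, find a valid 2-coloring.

Step 1: Attempt 2-coloring using BFS:
  Start at vertex 1, assign color 0
  Color vertex 3 with color 1 (neighbor of 1)
  Color vertex 4 with color 1 (neighbor of 1)
  Color vertex 2 with color 0 (neighbor of 3)

Step 2: Conflict found! Vertices 3 and 4 are adjacent but have the same color.
This means the graph contains an odd cycle.

The graph is NOT bipartite.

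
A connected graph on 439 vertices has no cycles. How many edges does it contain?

A tree on n vertices always has exactly n - 1 edges.
For n = 439: edges = 439 - 1 = 438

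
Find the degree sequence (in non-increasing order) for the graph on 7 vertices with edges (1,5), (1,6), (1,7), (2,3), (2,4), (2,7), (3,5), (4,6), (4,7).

Step 1: Count edges incident to each vertex:
  deg(1) = 3 (neighbors: 5, 6, 7)
  deg(2) = 3 (neighbors: 3, 4, 7)
  deg(3) = 2 (neighbors: 2, 5)
  deg(4) = 3 (neighbors: 2, 6, 7)
  deg(5) = 2 (neighbors: 1, 3)
  deg(6) = 2 (neighbors: 1, 4)
  deg(7) = 3 (neighbors: 1, 2, 4)

Step 2: Sort degrees in non-increasing order:
  Degrees: [3, 3, 2, 3, 2, 2, 3] -> sorted: [3, 3, 3, 3, 2, 2, 2]

Degree sequence: [3, 3, 3, 3, 2, 2, 2]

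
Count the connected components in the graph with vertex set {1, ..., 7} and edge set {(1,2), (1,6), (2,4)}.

Step 1: Build adjacency list from edges:
  1: 2, 6
  2: 1, 4
  3: (none)
  4: 2
  5: (none)
  6: 1
  7: (none)

Step 2: Run BFS/DFS from vertex 1:
  Visited: {1, 2, 6, 4}
  Reached 4 of 7 vertices

Step 3: Only 4 of 7 vertices reached. Graph is disconnected.
Connected components: {1, 2, 4, 6}, {3}, {5}, {7}
Number of connected components: 4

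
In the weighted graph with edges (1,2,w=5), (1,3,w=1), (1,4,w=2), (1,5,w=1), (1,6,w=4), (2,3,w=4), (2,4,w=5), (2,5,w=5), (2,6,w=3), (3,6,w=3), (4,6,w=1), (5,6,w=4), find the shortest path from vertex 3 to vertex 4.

Step 1: Build adjacency list with weights:
  1: 2(w=5), 3(w=1), 4(w=2), 5(w=1), 6(w=4)
  2: 1(w=5), 3(w=4), 4(w=5), 5(w=5), 6(w=3)
  3: 1(w=1), 2(w=4), 6(w=3)
  4: 1(w=2), 2(w=5), 6(w=1)
  5: 1(w=1), 2(w=5), 6(w=4)
  6: 1(w=4), 2(w=3), 3(w=3), 4(w=1), 5(w=4)

Step 2: Apply Dijkstra's algorithm from vertex 3:
  Visit vertex 3 (distance=0)
    Update dist[1] = 1
    Update dist[2] = 4
    Update dist[6] = 3
  Visit vertex 1 (distance=1)
    Update dist[4] = 3
    Update dist[5] = 2
  Visit vertex 5 (distance=2)
  Visit vertex 4 (distance=3)

Step 3: Shortest path: 3 -> 1 -> 4
Total weight: 1 + 2 = 3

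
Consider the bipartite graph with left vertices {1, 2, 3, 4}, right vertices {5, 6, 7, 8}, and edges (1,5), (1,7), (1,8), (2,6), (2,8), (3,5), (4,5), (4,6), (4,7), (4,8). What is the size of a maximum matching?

Step 1: List the neighbors of each left vertex:
  1: 5, 7, 8
  2: 6, 8
  3: 5
  4: 5, 6, 7, 8

Step 2: Greedily match left vertices, then look for augmenting paths:
  Match 1 -- 8
  Match 2 -- 6
  Match 3 -- 5
  Match 4 -- 7
  No augmenting path remains.

Step 3: Verify this is maximum:
  Matching size 4 = min(|L|, |R|) = min(4, 4), which is an upper bound, so this matching is maximum.

Maximum matching: {(1,8), (2,6), (3,5), (4,7)}
Size: 4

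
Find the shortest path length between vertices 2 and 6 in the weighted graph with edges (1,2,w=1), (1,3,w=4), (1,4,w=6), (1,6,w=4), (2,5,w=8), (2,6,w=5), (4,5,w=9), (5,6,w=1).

Step 1: Build adjacency list with weights:
  1: 2(w=1), 3(w=4), 4(w=6), 6(w=4)
  2: 1(w=1), 5(w=8), 6(w=5)
  3: 1(w=4)
  4: 1(w=6), 5(w=9)
  5: 2(w=8), 4(w=9), 6(w=1)
  6: 1(w=4), 2(w=5), 5(w=1)

Step 2: Apply Dijkstra's algorithm from vertex 2:
  Visit vertex 2 (distance=0)
    Update dist[1] = 1
    Update dist[5] = 8
    Update dist[6] = 5
  Visit vertex 1 (distance=1)
    Update dist[3] = 5
    Update dist[4] = 7
  Visit vertex 3 (distance=5)
  Visit vertex 6 (distance=5)
    Update dist[5] = 6

Step 3: Shortest path: 2 -> 6
Total weight: 5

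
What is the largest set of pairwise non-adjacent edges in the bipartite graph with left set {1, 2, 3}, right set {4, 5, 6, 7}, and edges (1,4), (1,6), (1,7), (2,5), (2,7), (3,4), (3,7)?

Step 1: List the neighbors of each left vertex:
  1: 4, 6, 7
  2: 5, 7
  3: 4, 7

Step 2: Greedily match left vertices, then look for augmenting paths:
  Match 1 -- 4
  Match 2 -- 5
  Match 3 -- 7
  No augmenting path remains.

Step 3: Verify this is maximum:
  Matching size 3 = min(|L|, |R|) = min(3, 4), which is an upper bound, so this matching is maximum.

Maximum matching: {(1,4), (2,5), (3,7)}
Size: 3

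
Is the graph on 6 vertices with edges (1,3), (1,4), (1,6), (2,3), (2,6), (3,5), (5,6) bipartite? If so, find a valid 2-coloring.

Step 1: Attempt 2-coloring using BFS:
  Start at vertex 1, assign color 0
  Color vertex 3 with color 1 (neighbor of 1)
  Color vertex 4 with color 1 (neighbor of 1)
  Color vertex 6 with color 1 (neighbor of 1)
  Color vertex 2 with color 0 (neighbor of 3)
  Color vertex 5 with color 0 (neighbor of 3)

Step 2: 2-coloring succeeded. No conflicts found.
  Set A (color 0): {1, 2, 5}
  Set B (color 1): {3, 4, 6}

The graph is bipartite with partition {1, 2, 5}, {3, 4, 6}.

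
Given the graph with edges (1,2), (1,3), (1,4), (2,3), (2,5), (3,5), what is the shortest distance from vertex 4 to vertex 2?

Step 1: Build adjacency list:
  1: 2, 3, 4
  2: 1, 3, 5
  3: 1, 2, 5
  4: 1
  5: 2, 3

Step 2: BFS from vertex 4 to find shortest path to 2:
  vertex 1 reached at distance 1
  vertex 2 reached at distance 2

Step 3: Shortest path: 4 -> 1 -> 2
Path length: 2 edges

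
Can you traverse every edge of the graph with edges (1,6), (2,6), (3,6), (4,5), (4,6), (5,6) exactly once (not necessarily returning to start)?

Step 1: Find the degree of each vertex:
  deg(1) = 1
  deg(2) = 1
  deg(3) = 1
  deg(4) = 2
  deg(5) = 2
  deg(6) = 5

Step 2: Count vertices with odd degree:
  Odd-degree vertices: 1, 2, 3, 6 (4 total)

Step 3: Apply Euler's theorem:
  - Eulerian circuit exists iff graph is connected and all vertices have even degree
  - Eulerian path exists iff graph is connected and has 0 or 2 odd-degree vertices

Graph has 4 odd-degree vertices (need 0 or 2).
Neither Eulerian path nor Eulerian circuit exists.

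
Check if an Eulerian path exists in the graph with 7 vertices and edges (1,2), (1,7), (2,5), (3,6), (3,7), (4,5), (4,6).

Step 1: Find the degree of each vertex:
  deg(1) = 2
  deg(2) = 2
  deg(3) = 2
  deg(4) = 2
  deg(5) = 2
  deg(6) = 2
  deg(7) = 2

Step 2: Count vertices with odd degree:
  All vertices have even degree (0 odd-degree vertices)

Step 3: Apply Euler's theorem:
  - Eulerian circuit exists iff graph is connected and all vertices have even degree
  - Eulerian path exists iff graph is connected and has 0 or 2 odd-degree vertices

Graph is connected with 0 odd-degree vertices.
Both Eulerian circuit and Eulerian path exist.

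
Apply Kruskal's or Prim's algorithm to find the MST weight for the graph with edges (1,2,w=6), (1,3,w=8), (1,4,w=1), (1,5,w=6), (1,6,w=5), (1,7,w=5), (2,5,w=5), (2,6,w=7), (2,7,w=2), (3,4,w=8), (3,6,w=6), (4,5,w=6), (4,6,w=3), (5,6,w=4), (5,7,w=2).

Apply Kruskal's algorithm (sort edges by weight, add if no cycle):

Sorted edges by weight:
  (1,4) w=1
  (2,7) w=2
  (5,7) w=2
  (4,6) w=3
  (5,6) w=4
  (1,6) w=5
  (1,7) w=5
  (2,5) w=5
  (1,2) w=6
  (1,5) w=6
  (3,6) w=6
  (4,5) w=6
  (2,6) w=7
  (1,3) w=8
  (3,4) w=8

Add edge (1,4) w=1 -- no cycle. Running total: 1
Add edge (2,7) w=2 -- no cycle. Running total: 3
Add edge (5,7) w=2 -- no cycle. Running total: 5
Add edge (4,6) w=3 -- no cycle. Running total: 8
Add edge (5,6) w=4 -- no cycle. Running total: 12
Skip edge (1,6) w=5 -- would create cycle
Skip edge (1,7) w=5 -- would create cycle
Skip edge (2,5) w=5 -- would create cycle
Skip edge (1,2) w=6 -- would create cycle
Skip edge (1,5) w=6 -- would create cycle
Add edge (3,6) w=6 -- no cycle. Running total: 18

MST edges: (1,4,w=1), (2,7,w=2), (5,7,w=2), (4,6,w=3), (5,6,w=4), (3,6,w=6)
Total MST weight: 1 + 2 + 2 + 3 + 4 + 6 = 18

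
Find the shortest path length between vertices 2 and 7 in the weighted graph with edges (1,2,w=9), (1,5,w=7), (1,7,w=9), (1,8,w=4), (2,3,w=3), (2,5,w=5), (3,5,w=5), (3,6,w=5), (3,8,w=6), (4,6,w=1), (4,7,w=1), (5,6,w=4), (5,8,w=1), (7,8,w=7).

Step 1: Build adjacency list with weights:
  1: 2(w=9), 5(w=7), 7(w=9), 8(w=4)
  2: 1(w=9), 3(w=3), 5(w=5)
  3: 2(w=3), 5(w=5), 6(w=5), 8(w=6)
  4: 6(w=1), 7(w=1)
  5: 1(w=7), 2(w=5), 3(w=5), 6(w=4), 8(w=1)
  6: 3(w=5), 4(w=1), 5(w=4)
  7: 1(w=9), 4(w=1), 8(w=7)
  8: 1(w=4), 3(w=6), 5(w=1), 7(w=7)

Step 2: Apply Dijkstra's algorithm from vertex 2:
  Visit vertex 2 (distance=0)
    Update dist[1] = 9
    Update dist[3] = 3
    Update dist[5] = 5
  Visit vertex 3 (distance=3)
    Update dist[6] = 8
    Update dist[8] = 9
  Visit vertex 5 (distance=5)
    Update dist[8] = 6
  Visit vertex 8 (distance=6)
    Update dist[7] = 13
  Visit vertex 6 (distance=8)
    Update dist[4] = 9
  Visit vertex 1 (distance=9)
  Visit vertex 4 (distance=9)
    Update dist[7] = 10
  Visit vertex 7 (distance=10)

Step 3: Shortest path: 2 -> 3 -> 6 -> 4 -> 7
Total weight: 3 + 5 + 1 + 1 = 10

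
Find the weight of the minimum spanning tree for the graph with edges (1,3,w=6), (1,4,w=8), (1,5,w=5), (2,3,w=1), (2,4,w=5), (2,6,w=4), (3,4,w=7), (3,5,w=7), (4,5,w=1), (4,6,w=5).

Apply Kruskal's algorithm (sort edges by weight, add if no cycle):

Sorted edges by weight:
  (2,3) w=1
  (4,5) w=1
  (2,6) w=4
  (1,5) w=5
  (2,4) w=5
  (4,6) w=5
  (1,3) w=6
  (3,4) w=7
  (3,5) w=7
  (1,4) w=8

Add edge (2,3) w=1 -- no cycle. Running total: 1
Add edge (4,5) w=1 -- no cycle. Running total: 2
Add edge (2,6) w=4 -- no cycle. Running total: 6
Add edge (1,5) w=5 -- no cycle. Running total: 11
Add edge (2,4) w=5 -- no cycle. Running total: 16

MST edges: (2,3,w=1), (4,5,w=1), (2,6,w=4), (1,5,w=5), (2,4,w=5)
Total MST weight: 1 + 1 + 4 + 5 + 5 = 16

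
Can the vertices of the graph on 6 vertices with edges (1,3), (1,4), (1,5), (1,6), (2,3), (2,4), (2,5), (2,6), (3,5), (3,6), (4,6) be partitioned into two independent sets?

Step 1: Attempt 2-coloring using BFS:
  Start at vertex 1, assign color 0
  Color vertex 3 with color 1 (neighbor of 1)
  Color vertex 4 with color 1 (neighbor of 1)
  Color vertex 5 with color 1 (neighbor of 1)
  Color vertex 6 with color 1 (neighbor of 1)
  Color vertex 2 with color 0 (neighbor of 3)

Step 2: Conflict found! Vertices 3 and 5 are adjacent but have the same color.
This means the graph contains an odd cycle.

The graph is NOT bipartite.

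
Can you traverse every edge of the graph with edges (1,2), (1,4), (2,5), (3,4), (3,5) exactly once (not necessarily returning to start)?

Step 1: Find the degree of each vertex:
  deg(1) = 2
  deg(2) = 2
  deg(3) = 2
  deg(4) = 2
  deg(5) = 2

Step 2: Count vertices with odd degree:
  All vertices have even degree (0 odd-degree vertices)

Step 3: Apply Euler's theorem:
  - Eulerian circuit exists iff graph is connected and all vertices have even degree
  - Eulerian path exists iff graph is connected and has 0 or 2 odd-degree vertices

Graph is connected with 0 odd-degree vertices.
Both Eulerian circuit and Eulerian path exist.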